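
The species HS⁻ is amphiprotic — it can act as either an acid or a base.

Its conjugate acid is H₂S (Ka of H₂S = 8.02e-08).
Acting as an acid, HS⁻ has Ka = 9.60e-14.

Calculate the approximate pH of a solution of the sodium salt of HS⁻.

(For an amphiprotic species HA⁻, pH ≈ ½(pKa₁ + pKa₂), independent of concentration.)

pKa₁ = -log(8.02e-08) = 7.10; pKa₂ = -log(9.60e-14) = 13.02. For an amphiprotic species, pH ≈ ½(pKa₁ + pKa₂) = ½(7.10 + 13.02) = 10.06.

pH = 10.06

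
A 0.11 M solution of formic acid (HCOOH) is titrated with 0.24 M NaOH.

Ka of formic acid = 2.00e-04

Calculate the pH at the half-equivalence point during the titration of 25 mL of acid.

At half-equivalence [HA] = [A⁻], so Henderson-Hasselbalch gives pH = pKa = -log(2.00e-04) = 3.70.

pH = pKa = 3.70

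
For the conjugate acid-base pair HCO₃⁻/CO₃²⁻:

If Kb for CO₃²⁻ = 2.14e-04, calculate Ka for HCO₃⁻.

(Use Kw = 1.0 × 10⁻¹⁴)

For a conjugate pair Ka × Kb = Kw, so Ka = Kw/Kb = 1.0 × 10⁻¹⁴ / 2.14e-04 = 4.67e-11.

K_a = 4.67e-11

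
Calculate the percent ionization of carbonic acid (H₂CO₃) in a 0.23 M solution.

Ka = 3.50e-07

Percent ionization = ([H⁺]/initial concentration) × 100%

Using Ka equilibrium: x² + Ka×x - Ka×C = 0. Solving: [H⁺] = 2.8355e-04. Percent = (2.8355e-04/0.23) × 100

Percent ionization = 0.123%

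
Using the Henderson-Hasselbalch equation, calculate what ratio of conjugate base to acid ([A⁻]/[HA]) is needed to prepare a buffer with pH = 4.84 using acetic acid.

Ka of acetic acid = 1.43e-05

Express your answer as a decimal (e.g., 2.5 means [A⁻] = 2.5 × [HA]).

pKa = -log(1.43e-05) = 4.8447. pH = pKa + log([A⁻]/[HA]), so log([A⁻]/[HA]) = pH − pKa = 4.84 − 4.8447 = -0.0047. [A⁻]/[HA] = 10^(-0.0047) = 0.989

[A⁻]/[HA] = 0.989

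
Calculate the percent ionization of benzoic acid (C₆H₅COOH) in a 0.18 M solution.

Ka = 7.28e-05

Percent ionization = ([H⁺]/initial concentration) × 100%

Using Ka equilibrium: x² + Ka×x - Ka×C = 0. Solving: [H⁺] = 3.5837e-03. Percent = (3.5837e-03/0.18) × 100

Percent ionization = 1.99%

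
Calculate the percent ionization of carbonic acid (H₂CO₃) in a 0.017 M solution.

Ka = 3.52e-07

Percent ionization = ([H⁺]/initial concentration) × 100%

Using Ka equilibrium: x² + Ka×x - Ka×C = 0. Solving: [H⁺] = 7.7181e-05. Percent = (7.7181e-05/0.017) × 100

Percent ionization = 0.454%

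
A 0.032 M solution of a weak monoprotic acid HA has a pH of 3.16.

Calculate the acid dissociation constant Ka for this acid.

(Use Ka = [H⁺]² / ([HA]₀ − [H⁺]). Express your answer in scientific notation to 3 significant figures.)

[H⁺] = 10^(−pH) = 10^(−3.16) = 6.918e-04 M. For HA ⇌ H⁺ + A⁻, Ka = [H⁺][A⁻]/[HA] = [H⁺]² / ([HA]₀ − [H⁺]) = (6.918e-04)² / (0.032 − 6.918e-04) = 1.53e-05.

K_a = 1.53e-05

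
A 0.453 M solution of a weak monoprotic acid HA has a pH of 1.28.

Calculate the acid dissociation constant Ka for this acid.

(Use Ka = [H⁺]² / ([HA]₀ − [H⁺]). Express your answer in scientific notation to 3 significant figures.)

[H⁺] = 10^(−pH) = 10^(−1.28) = 5.248e-02 M. For HA ⇌ H⁺ + A⁻, Ka = [H⁺][A⁻]/[HA] = [H⁺]² / ([HA]₀ − [H⁺]) = (5.248e-02)² / (0.453 − 5.248e-02) = 6.88e-03.

K_a = 6.88e-03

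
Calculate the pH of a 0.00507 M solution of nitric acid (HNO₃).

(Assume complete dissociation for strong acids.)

[H⁺] = 0.00507 M for strong acid. pH = -log[H⁺] = -log(0.00507)

pH = 2.29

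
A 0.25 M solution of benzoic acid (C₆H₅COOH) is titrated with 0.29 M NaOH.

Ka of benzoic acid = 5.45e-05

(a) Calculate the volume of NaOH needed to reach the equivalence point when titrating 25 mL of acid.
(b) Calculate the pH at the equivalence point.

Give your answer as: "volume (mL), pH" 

moles acid = 0.25 × 25/1000 = 0.00625 mol; V_base = moles/0.29 × 1000 = 21.6 mL. At equivalence only the conjugate base is present: [A⁻] = 0.00625/0.047 = 1.3426e-01 M. Kb = Kw/Ka = 1.83e-10; [OH⁻] = √(Kb × [A⁻]) = 4.9633e-06; pOH = 5.30; pH = 14 - pOH = 8.70.

V = 21.6 mL, pH = 8.70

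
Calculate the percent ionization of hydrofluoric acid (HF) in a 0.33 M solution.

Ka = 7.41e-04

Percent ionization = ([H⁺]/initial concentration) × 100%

Using Ka equilibrium: x² + Ka×x - Ka×C = 0. Solving: [H⁺] = 1.5271e-02. Percent = (1.5271e-02/0.33) × 100

Percent ionization = 4.63%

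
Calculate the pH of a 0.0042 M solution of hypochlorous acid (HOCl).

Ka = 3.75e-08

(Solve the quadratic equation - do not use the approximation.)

x² + Ka×x - Ka×C = 0. Using quadratic formula: [H⁺] = 1.2531e-05

pH = 4.90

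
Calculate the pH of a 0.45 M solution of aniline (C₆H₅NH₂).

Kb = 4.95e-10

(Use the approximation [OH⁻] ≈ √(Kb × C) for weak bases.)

[OH⁻] = √(Kb × C) = √(4.95e-10 × 0.45) = 1.4925e-05. pOH = 4.83, pH = 14 - pOH

pH = 9.17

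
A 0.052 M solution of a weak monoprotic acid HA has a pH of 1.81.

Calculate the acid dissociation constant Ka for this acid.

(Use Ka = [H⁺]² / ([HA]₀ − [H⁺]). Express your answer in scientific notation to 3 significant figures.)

[H⁺] = 10^(−pH) = 10^(−1.81) = 1.549e-02 M. For HA ⇌ H⁺ + A⁻, Ka = [H⁺][A⁻]/[HA] = [H⁺]² / ([HA]₀ − [H⁺]) = (1.549e-02)² / (0.052 − 1.549e-02) = 6.57e-03.

K_a = 6.57e-03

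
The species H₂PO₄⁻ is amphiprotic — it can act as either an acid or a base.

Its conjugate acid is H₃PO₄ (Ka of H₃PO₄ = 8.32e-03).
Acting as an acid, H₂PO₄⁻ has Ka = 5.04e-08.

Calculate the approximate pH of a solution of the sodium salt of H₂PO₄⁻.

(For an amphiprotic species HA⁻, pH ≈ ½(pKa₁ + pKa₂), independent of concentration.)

pKa₁ = -log(8.32e-03) = 2.08; pKa₂ = -log(5.04e-08) = 7.30. For an amphiprotic species, pH ≈ ½(pKa₁ + pKa₂) = ½(2.08 + 7.30) = 4.69.

pH = 4.69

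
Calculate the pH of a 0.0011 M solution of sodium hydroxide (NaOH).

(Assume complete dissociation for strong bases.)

[OH⁻] = 0.0011 M for strong base. pOH = -log[OH⁻] = 2.96, pH = 14 - pOH

pH = 11.04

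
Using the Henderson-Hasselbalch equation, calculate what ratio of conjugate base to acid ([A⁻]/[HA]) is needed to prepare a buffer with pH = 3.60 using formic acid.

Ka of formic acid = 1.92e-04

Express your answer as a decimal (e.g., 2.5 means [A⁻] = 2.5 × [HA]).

pKa = -log(1.92e-04) = 3.7167. pH = pKa + log([A⁻]/[HA]), so log([A⁻]/[HA]) = pH − pKa = 3.60 − 3.7167 = -0.1167. [A⁻]/[HA] = 10^(-0.1167) = 0.764

[A⁻]/[HA] = 0.764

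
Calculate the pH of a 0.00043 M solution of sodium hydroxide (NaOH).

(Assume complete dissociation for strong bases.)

[OH⁻] = 0.00043 M for strong base. pOH = -log[OH⁻] = 3.37, pH = 14 - pOH

pH = 10.63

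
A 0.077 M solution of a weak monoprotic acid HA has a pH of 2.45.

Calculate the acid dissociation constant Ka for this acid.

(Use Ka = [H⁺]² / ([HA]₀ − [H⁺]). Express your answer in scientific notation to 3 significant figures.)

[H⁺] = 10^(−pH) = 10^(−2.45) = 3.548e-03 M. For HA ⇌ H⁺ + A⁻, Ka = [H⁺][A⁻]/[HA] = [H⁺]² / ([HA]₀ − [H⁺]) = (3.548e-03)² / (0.077 − 3.548e-03) = 1.71e-04.

K_a = 1.71e-04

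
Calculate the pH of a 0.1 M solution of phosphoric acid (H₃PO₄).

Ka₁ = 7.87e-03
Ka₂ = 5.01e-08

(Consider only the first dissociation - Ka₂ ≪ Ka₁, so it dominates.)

First dissociation dominates. From Ka₁ = [H⁺][HA⁻]/[H₂A], x² + Ka₁·x − Ka₁·C = 0 with C = 0.1 M and Ka₁ = 7.87e-03. Solving: [H⁺] = (−Ka₁ + √(Ka₁² + 4·Ka₁·C)) / 2 = 2.4393e-02 M. pH = -log(2.4393e-02) = 1.61.

pH = 1.61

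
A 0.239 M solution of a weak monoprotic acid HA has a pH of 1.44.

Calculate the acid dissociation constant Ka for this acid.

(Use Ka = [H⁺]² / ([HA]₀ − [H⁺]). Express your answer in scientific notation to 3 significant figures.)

[H⁺] = 10^(−pH) = 10^(−1.44) = 3.631e-02 M. For HA ⇌ H⁺ + A⁻, Ka = [H⁺][A⁻]/[HA] = [H⁺]² / ([HA]₀ − [H⁺]) = (3.631e-02)² / (0.239 − 3.631e-02) = 6.50e-03.

K_a = 6.50e-03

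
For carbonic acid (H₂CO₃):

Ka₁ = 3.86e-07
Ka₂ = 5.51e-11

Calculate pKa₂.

pKa₂ = -log(Ka₂) = -log(5.51e-11) = 10.26.

pK_{a2} = 10.26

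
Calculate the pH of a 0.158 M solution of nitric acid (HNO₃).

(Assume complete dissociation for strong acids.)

[H⁺] = 0.158 M for strong acid. pH = -log[H⁺] = -log(0.158)

pH = 0.80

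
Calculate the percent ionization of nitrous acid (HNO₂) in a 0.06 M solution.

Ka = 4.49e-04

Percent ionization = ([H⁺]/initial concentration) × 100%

Using Ka equilibrium: x² + Ka×x - Ka×C = 0. Solving: [H⁺] = 4.9707e-03. Percent = (4.9707e-03/0.06) × 100

Percent ionization = 8.28%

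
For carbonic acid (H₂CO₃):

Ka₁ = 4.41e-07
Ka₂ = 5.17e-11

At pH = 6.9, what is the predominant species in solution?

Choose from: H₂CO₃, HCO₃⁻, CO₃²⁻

pKa₁ = 6.36, pKa₂ = 10.29. For a polyprotic acid the predominant species crosses at each pKa: below pKa_n the protonated form dominates, above it the deprotonated form does. At pH = 6.9, the predominant species is HCO₃⁻.

HCO₃⁻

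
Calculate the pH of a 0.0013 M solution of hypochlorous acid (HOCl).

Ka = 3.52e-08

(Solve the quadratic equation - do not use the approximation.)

x² + Ka×x - Ka×C = 0. Using quadratic formula: [H⁺] = 6.7470e-06

pH = 5.17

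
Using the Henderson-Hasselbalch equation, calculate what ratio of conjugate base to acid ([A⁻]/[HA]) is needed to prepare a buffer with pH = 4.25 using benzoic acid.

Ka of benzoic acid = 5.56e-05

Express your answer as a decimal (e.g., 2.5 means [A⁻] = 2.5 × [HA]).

pKa = -log(5.56e-05) = 4.2549. pH = pKa + log([A⁻]/[HA]), so log([A⁻]/[HA]) = pH − pKa = 4.25 − 4.2549 = -0.0049. [A⁻]/[HA] = 10^(-0.0049) = 0.989

[A⁻]/[HA] = 0.989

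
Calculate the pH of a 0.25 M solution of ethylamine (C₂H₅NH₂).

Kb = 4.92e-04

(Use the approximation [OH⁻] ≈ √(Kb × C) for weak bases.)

[OH⁻] = √(Kb × C) = √(4.92e-04 × 0.25) = 1.1091e-02. pOH = 1.96, pH = 14 - pOH

pH = 12.04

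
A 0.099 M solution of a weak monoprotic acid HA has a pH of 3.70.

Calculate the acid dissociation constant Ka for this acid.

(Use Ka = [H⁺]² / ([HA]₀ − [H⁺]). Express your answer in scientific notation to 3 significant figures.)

[H⁺] = 10^(−pH) = 10^(−3.70) = 1.995e-04 M. For HA ⇌ H⁺ + A⁻, Ka = [H⁺][A⁻]/[HA] = [H⁺]² / ([HA]₀ − [H⁺]) = (1.995e-04)² / (0.099 − 1.995e-04) = 4.03e-07.

K_a = 4.03e-07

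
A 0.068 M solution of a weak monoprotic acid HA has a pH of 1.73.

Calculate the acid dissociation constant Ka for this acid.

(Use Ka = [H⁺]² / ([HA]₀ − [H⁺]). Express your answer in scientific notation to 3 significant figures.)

[H⁺] = 10^(−pH) = 10^(−1.73) = 1.862e-02 M. For HA ⇌ H⁺ + A⁻, Ka = [H⁺][A⁻]/[HA] = [H⁺]² / ([HA]₀ − [H⁺]) = (1.862e-02)² / (0.068 − 1.862e-02) = 7.02e-03.

K_a = 7.02e-03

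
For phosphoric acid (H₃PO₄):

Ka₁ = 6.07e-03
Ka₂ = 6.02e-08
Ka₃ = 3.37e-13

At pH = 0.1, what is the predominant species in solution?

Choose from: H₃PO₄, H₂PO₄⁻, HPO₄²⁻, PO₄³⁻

pKa₁ = 2.22, pKa₂ = 7.22, pKa₃ = 12.47. For a polyprotic acid the predominant species crosses at each pKa: below pKa_n the protonated form dominates, above it the deprotonated form does. At pH = 0.1, the predominant species is H₃PO₄.

H₃PO₄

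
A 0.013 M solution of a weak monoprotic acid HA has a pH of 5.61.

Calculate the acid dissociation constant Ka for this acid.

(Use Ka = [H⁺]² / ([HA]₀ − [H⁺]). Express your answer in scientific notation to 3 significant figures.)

[H⁺] = 10^(−pH) = 10^(−5.61) = 2.455e-06 M. For HA ⇌ H⁺ + A⁻, Ka = [H⁺][A⁻]/[HA] = [H⁺]² / ([HA]₀ − [H⁺]) = (2.455e-06)² / (0.013 − 2.455e-06) = 4.64e-10.

K_a = 4.64e-10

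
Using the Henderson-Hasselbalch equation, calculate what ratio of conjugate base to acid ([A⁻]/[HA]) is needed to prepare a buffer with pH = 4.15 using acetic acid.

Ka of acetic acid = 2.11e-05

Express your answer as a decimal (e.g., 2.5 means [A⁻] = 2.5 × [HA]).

pKa = -log(2.11e-05) = 4.6757. pH = pKa + log([A⁻]/[HA]), so log([A⁻]/[HA]) = pH − pKa = 4.15 − 4.6757 = -0.5257. [A⁻]/[HA] = 10^(-0.5257) = 0.298

[A⁻]/[HA] = 0.298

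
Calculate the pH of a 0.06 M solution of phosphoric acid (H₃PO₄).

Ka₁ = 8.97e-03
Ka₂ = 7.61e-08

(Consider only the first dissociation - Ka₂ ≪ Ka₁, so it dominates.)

First dissociation dominates. From Ka₁ = [H⁺][HA⁻]/[H₂A], x² + Ka₁·x − Ka₁·C = 0 with C = 0.06 M and Ka₁ = 8.97e-03. Solving: [H⁺] = (−Ka₁ + √(Ka₁² + 4·Ka₁·C)) / 2 = 1.9144e-02 M. pH = -log(1.9144e-02) = 1.72.

pH = 1.72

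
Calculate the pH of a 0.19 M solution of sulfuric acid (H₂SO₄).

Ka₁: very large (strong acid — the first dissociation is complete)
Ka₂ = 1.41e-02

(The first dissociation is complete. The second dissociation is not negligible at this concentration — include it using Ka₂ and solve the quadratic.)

First dissociation is complete: [H⁺]₀ = [HSO₄⁻]₀ = C = 0.19 M. Second dissociation HSO₄⁻ ⇌ H⁺ + SO₄²⁻: let x = [SO₄²⁻]. Ka₂ = (C + x)·x / (C − x) = 1.41e-02 → x² + (C + Ka₂)·x − Ka₂·C = 0 → x² + 0.20410·x − 2.679e-03 = 0. x = (−0.20410 + √(0.20410² + 4 × 2.679e-03)) / 2 = 1.2376e-02 M. [H⁺] = C + x = 0.19 + 1.2376e-02 = 2.0238e-01 M. pH = -log(2.0238e-01) = 0.69.

pH = 0.69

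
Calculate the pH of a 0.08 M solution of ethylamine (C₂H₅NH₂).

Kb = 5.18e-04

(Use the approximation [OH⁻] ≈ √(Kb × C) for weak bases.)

[OH⁻] = √(Kb × C) = √(5.18e-04 × 0.08) = 6.4374e-03. pOH = 2.19, pH = 14 - pOH

pH = 11.81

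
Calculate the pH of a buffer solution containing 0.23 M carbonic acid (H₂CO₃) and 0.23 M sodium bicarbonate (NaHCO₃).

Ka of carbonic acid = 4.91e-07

pKa = -log(4.91e-07) = 6.31. pH = pKa + log([A⁻]/[HA]) = 6.31 + log(0.23/0.23)

pH = 6.31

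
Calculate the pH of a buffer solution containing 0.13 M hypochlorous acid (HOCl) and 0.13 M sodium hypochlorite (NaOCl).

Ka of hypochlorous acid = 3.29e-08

pKa = -log(3.29e-08) = 7.48. pH = pKa + log([A⁻]/[HA]) = 7.48 + log(0.13/0.13)

pH = 7.48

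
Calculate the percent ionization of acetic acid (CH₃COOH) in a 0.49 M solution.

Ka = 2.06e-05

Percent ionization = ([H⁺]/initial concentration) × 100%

Using Ka equilibrium: x² + Ka×x - Ka×C = 0. Solving: [H⁺] = 3.1668e-03. Percent = (3.1668e-03/0.49) × 100

Percent ionization = 0.646%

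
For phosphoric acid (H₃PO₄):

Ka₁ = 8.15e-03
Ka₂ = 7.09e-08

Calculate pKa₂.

pKa₂ = -log(Ka₂) = -log(7.09e-08) = 7.15.

pK_{a2} = 7.15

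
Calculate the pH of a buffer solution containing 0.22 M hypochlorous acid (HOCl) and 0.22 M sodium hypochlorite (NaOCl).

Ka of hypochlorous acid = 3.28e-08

pKa = -log(3.28e-08) = 7.48. pH = pKa + log([A⁻]/[HA]) = 7.48 + log(0.22/0.22)

pH = 7.48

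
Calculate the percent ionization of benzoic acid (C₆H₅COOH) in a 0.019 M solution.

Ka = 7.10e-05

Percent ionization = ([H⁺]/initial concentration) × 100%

Using Ka equilibrium: x² + Ka×x - Ka×C = 0. Solving: [H⁺] = 1.1265e-03. Percent = (1.1265e-03/0.019) × 100

Percent ionization = 5.93%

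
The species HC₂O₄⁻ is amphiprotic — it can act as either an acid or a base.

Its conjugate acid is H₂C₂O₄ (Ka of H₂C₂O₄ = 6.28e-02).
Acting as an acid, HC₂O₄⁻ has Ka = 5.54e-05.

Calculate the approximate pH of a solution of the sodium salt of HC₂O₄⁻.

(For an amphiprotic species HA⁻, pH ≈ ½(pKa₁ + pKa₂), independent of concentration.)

pKa₁ = -log(6.28e-02) = 1.20; pKa₂ = -log(5.54e-05) = 4.26. For an amphiprotic species, pH ≈ ½(pKa₁ + pKa₂) = ½(1.20 + 4.26) = 2.73.

pH = 2.73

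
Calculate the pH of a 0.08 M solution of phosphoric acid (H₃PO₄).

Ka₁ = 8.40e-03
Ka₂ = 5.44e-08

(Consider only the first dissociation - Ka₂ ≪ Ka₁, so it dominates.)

First dissociation dominates. From Ka₁ = [H⁺][HA⁻]/[H₂A], x² + Ka₁·x − Ka₁·C = 0 with C = 0.08 M and Ka₁ = 8.40e-03. Solving: [H⁺] = (−Ka₁ + √(Ka₁² + 4·Ka₁·C)) / 2 = 2.2061e-02 M. pH = -log(2.2061e-02) = 1.66.

pH = 1.66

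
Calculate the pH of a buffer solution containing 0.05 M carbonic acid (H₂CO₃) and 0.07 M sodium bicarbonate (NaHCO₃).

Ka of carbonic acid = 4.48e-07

pKa = -log(4.48e-07) = 6.35. pH = pKa + log([A⁻]/[HA]) = 6.35 + log(0.07/0.05)

pH = 6.49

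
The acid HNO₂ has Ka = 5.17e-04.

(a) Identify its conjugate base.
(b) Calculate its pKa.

(a) The conjugate base is formed by removing one H⁺ from HNO₂, giving NO₂⁻. (b) pKa = -log(Ka) = -log(5.17e-04) = 3.29.

Conjugate base: NO₂⁻; pK_a = 3.29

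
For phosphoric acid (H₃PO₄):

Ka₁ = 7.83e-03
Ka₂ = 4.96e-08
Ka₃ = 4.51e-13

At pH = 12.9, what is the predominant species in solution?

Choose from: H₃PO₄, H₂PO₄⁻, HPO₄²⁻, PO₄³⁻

pKa₁ = 2.11, pKa₂ = 7.30, pKa₃ = 12.35. For a polyprotic acid the predominant species crosses at each pKa: below pKa_n the protonated form dominates, above it the deprotonated form does. At pH = 12.9, the predominant species is PO₄³⁻.

PO₄³⁻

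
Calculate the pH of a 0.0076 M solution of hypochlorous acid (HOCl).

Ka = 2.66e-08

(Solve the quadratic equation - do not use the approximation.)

x² + Ka×x - Ka×C = 0. Using quadratic formula: [H⁺] = 1.4205e-05

pH = 4.85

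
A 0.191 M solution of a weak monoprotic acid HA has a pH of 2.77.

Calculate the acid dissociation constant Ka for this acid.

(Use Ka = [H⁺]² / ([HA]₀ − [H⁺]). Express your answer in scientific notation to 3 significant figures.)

[H⁺] = 10^(−pH) = 10^(−2.77) = 1.698e-03 M. For HA ⇌ H⁺ + A⁻, Ka = [H⁺][A⁻]/[HA] = [H⁺]² / ([HA]₀ − [H⁺]) = (1.698e-03)² / (0.191 − 1.698e-03) = 1.52e-05.

K_a = 1.52e-05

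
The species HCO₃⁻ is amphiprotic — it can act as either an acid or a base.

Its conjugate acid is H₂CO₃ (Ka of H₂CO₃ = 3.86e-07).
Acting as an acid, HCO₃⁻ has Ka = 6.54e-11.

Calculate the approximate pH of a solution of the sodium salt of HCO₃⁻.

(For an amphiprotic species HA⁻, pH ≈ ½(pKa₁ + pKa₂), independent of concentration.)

pKa₁ = -log(3.86e-07) = 6.41; pKa₂ = -log(6.54e-11) = 10.18. For an amphiprotic species, pH ≈ ½(pKa₁ + pKa₂) = ½(6.41 + 10.18) = 8.30.

pH = 8.30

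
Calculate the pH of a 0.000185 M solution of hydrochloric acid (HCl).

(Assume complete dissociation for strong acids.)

[H⁺] = 0.000185 M for strong acid. pH = -log[H⁺] = -log(0.000185)

pH = 3.73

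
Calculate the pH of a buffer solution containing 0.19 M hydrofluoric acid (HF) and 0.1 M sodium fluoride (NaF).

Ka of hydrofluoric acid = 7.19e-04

pKa = -log(7.19e-04) = 3.14. pH = pKa + log([A⁻]/[HA]) = 3.14 + log(0.1/0.19)

pH = 2.86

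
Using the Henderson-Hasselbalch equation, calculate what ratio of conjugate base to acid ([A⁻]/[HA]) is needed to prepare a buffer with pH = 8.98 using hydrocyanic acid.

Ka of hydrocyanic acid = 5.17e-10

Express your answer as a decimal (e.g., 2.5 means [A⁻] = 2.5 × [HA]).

pKa = -log(5.17e-10) = 9.2865. pH = pKa + log([A⁻]/[HA]), so log([A⁻]/[HA]) = pH − pKa = 8.98 − 9.2865 = -0.3065. [A⁻]/[HA] = 10^(-0.3065) = 0.494

[A⁻]/[HA] = 0.494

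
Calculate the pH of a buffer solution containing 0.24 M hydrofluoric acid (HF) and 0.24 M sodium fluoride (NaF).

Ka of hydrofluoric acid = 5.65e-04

pKa = -log(5.65e-04) = 3.25. pH = pKa + log([A⁻]/[HA]) = 3.25 + log(0.24/0.24)

pH = 3.25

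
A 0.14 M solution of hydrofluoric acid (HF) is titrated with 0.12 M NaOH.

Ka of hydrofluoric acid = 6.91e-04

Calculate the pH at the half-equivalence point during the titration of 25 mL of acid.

At half-equivalence [HA] = [A⁻], so Henderson-Hasselbalch gives pH = pKa = -log(6.91e-04) = 3.16.

pH = pKa = 3.16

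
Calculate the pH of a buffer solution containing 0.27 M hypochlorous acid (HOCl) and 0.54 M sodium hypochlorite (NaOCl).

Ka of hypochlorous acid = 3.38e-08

pKa = -log(3.38e-08) = 7.47. pH = pKa + log([A⁻]/[HA]) = 7.47 + log(0.54/0.27)

pH = 7.77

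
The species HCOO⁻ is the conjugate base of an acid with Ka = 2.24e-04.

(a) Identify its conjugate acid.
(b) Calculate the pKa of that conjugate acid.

(a) The conjugate acid is formed by adding one H⁺ to HCOO⁻, giving HCOOH. (b) pKa = -log(Ka) = -log(2.24e-04) = 3.65.

Conjugate acid: HCOOH; pK_a = 3.65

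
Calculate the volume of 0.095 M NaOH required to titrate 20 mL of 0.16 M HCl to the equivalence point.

At equivalence: moles acid = moles base. moles HCl = 0.16 × 20/1000 = 0.0032 mol. V_base = moles / 0.095 × 1000 = 33.7 mL.

V_{base} = 33.7 mL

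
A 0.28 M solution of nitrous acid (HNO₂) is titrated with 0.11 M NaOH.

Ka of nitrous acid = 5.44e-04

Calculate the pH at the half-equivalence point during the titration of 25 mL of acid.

At half-equivalence [HA] = [A⁻], so Henderson-Hasselbalch gives pH = pKa = -log(5.44e-04) = 3.26.

pH = pKa = 3.26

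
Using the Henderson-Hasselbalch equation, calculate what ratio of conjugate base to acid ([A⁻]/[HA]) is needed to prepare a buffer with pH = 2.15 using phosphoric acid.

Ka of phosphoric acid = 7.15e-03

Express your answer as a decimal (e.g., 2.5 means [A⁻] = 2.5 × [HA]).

pKa = -log(7.15e-03) = 2.1457. pH = pKa + log([A⁻]/[HA]), so log([A⁻]/[HA]) = pH − pKa = 2.15 − 2.1457 = 0.0043. [A⁻]/[HA] = 10^(0.0043) = 1.01

[A⁻]/[HA] = 1.01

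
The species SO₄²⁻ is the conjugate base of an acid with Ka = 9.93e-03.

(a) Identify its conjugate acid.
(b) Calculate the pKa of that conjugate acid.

(a) The conjugate acid is formed by adding one H⁺ to SO₄²⁻, giving HSO₄⁻. (b) pKa = -log(Ka) = -log(9.93e-03) = 2.00.

Conjugate acid: HSO₄⁻; pK_a = 2.00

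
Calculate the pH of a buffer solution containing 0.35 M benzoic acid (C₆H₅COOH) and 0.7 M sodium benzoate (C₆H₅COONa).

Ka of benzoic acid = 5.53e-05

pKa = -log(5.53e-05) = 4.26. pH = pKa + log([A⁻]/[HA]) = 4.26 + log(0.7/0.35)

pH = 4.56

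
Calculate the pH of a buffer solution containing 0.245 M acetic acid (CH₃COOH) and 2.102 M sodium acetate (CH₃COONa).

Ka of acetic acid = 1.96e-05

pKa = -log(1.96e-05) = 4.71. pH = pKa + log([A⁻]/[HA]) = 4.71 + log(2.102/0.245)

pH = 5.64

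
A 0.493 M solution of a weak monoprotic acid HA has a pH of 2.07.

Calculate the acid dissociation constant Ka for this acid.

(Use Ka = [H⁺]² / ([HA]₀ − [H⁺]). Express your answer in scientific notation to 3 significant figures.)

[H⁺] = 10^(−pH) = 10^(−2.07) = 8.511e-03 M. For HA ⇌ H⁺ + A⁻, Ka = [H⁺][A⁻]/[HA] = [H⁺]² / ([HA]₀ − [H⁺]) = (8.511e-03)² / (0.493 − 8.511e-03) = 1.50e-04.

K_a = 1.50e-04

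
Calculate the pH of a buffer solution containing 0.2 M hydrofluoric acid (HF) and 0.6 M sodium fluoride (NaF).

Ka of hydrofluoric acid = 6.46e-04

pKa = -log(6.46e-04) = 3.19. pH = pKa + log([A⁻]/[HA]) = 3.19 + log(0.6/0.2)

pH = 3.67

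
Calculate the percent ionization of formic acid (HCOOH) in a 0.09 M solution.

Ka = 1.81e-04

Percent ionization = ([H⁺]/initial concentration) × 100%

Using Ka equilibrium: x² + Ka×x - Ka×C = 0. Solving: [H⁺] = 3.9466e-03. Percent = (3.9466e-03/0.09) × 100

Percent ionization = 4.39%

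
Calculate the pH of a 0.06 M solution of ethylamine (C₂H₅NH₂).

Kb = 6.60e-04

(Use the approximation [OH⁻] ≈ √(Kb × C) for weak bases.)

[OH⁻] = √(Kb × C) = √(6.60e-04 × 0.06) = 6.2929e-03. pOH = 2.20, pH = 14 - pOH

pH = 11.80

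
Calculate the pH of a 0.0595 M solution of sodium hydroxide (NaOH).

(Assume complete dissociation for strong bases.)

[OH⁻] = 0.0595 M for strong base. pOH = -log[OH⁻] = 1.23, pH = 14 - pOH

pH = 12.77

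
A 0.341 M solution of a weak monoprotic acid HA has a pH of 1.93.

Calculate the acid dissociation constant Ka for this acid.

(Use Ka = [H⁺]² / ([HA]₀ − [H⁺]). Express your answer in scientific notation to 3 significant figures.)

[H⁺] = 10^(−pH) = 10^(−1.93) = 1.175e-02 M. For HA ⇌ H⁺ + A⁻, Ka = [H⁺][A⁻]/[HA] = [H⁺]² / ([HA]₀ − [H⁺]) = (1.175e-02)² / (0.341 − 1.175e-02) = 4.19e-04.

K_a = 4.19e-04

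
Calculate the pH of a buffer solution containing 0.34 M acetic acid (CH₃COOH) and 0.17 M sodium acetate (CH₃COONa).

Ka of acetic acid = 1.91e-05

pKa = -log(1.91e-05) = 4.72. pH = pKa + log([A⁻]/[HA]) = 4.72 + log(0.17/0.34)

pH = 4.42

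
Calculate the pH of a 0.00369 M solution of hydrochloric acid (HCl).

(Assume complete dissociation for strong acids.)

[H⁺] = 0.00369 M for strong acid. pH = -log[H⁺] = -log(0.00369)

pH = 2.43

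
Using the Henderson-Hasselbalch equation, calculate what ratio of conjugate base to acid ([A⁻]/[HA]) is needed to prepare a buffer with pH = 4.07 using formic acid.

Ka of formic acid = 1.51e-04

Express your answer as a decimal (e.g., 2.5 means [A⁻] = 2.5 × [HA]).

pKa = -log(1.51e-04) = 3.8210. pH = pKa + log([A⁻]/[HA]), so log([A⁻]/[HA]) = pH − pKa = 4.07 − 3.8210 = 0.2490. [A⁻]/[HA] = 10^(0.2490) = 1.77

[A⁻]/[HA] = 1.77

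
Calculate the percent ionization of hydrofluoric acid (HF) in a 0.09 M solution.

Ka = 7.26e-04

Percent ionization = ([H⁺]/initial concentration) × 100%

Using Ka equilibrium: x² + Ka×x - Ka×C = 0. Solving: [H⁺] = 7.7285e-03. Percent = (7.7285e-03/0.09) × 100

Percent ionization = 8.59%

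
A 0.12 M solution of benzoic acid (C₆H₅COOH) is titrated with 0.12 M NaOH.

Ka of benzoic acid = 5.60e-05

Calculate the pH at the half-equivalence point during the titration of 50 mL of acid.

At half-equivalence [HA] = [A⁻], so Henderson-Hasselbalch gives pH = pKa = -log(5.60e-05) = 4.25.

pH = pKa = 4.25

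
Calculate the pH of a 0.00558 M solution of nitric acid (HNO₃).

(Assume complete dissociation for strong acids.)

[H⁺] = 0.00558 M for strong acid. pH = -log[H⁺] = -log(0.00558)

pH = 2.25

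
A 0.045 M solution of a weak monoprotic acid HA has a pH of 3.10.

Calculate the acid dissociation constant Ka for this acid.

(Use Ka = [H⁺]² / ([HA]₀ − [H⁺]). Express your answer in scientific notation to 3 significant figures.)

[H⁺] = 10^(−pH) = 10^(−3.10) = 7.943e-04 M. For HA ⇌ H⁺ + A⁻, Ka = [H⁺][A⁻]/[HA] = [H⁺]² / ([HA]₀ − [H⁺]) = (7.943e-04)² / (0.045 − 7.943e-04) = 1.43e-05.

K_a = 1.43e-05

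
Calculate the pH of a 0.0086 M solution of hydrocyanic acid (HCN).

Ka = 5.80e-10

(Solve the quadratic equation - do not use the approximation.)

x² + Ka×x - Ka×C = 0. Using quadratic formula: [H⁺] = 2.2331e-06

pH = 5.65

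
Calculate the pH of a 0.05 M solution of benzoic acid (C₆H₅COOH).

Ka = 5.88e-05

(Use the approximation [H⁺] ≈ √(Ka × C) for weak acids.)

[H⁺] = √(Ka × C) = √(5.88e-05 × 0.05) = 1.7146e-03. pH = -log(1.7146e-03)

pH = 2.77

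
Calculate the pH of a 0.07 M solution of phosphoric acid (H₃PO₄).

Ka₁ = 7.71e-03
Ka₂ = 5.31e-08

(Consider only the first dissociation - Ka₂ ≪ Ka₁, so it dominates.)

First dissociation dominates. From Ka₁ = [H⁺][HA⁻]/[H₂A], x² + Ka₁·x − Ka₁·C = 0 with C = 0.07 M and Ka₁ = 7.71e-03. Solving: [H⁺] = (−Ka₁ + √(Ka₁² + 4·Ka₁·C)) / 2 = 1.9694e-02 M. pH = -log(1.9694e-02) = 1.71.

pH = 1.71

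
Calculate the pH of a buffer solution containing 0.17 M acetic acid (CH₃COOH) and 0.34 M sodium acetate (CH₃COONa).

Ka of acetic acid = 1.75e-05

pKa = -log(1.75e-05) = 4.76. pH = pKa + log([A⁻]/[HA]) = 4.76 + log(0.34/0.17)

pH = 5.06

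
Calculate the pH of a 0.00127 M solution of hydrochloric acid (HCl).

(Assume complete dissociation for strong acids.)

[H⁺] = 0.00127 M for strong acid. pH = -log[H⁺] = -log(0.00127)

pH = 2.90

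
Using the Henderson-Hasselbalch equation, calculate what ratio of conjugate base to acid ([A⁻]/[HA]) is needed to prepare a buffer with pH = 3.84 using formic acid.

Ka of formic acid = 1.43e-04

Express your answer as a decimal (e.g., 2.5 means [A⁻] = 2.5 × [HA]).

pKa = -log(1.43e-04) = 3.8447. pH = pKa + log([A⁻]/[HA]), so log([A⁻]/[HA]) = pH − pKa = 3.84 − 3.8447 = -0.0047. [A⁻]/[HA] = 10^(-0.0047) = 0.989

[A⁻]/[HA] = 0.989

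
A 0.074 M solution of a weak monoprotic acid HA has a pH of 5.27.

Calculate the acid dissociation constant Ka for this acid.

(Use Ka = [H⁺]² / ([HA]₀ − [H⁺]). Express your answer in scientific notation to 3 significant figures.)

[H⁺] = 10^(−pH) = 10^(−5.27) = 5.370e-06 M. For HA ⇌ H⁺ + A⁻, Ka = [H⁺][A⁻]/[HA] = [H⁺]² / ([HA]₀ − [H⁺]) = (5.370e-06)² / (0.074 − 5.370e-06) = 3.90e-10.

K_a = 3.90e-10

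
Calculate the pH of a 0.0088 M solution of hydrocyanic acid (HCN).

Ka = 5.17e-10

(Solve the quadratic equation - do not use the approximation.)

x² + Ka×x - Ka×C = 0. Using quadratic formula: [H⁺] = 2.1327e-06

pH = 5.67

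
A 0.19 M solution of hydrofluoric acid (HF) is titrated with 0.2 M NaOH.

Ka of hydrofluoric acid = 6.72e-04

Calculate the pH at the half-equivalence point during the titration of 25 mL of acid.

At half-equivalence [HA] = [A⁻], so Henderson-Hasselbalch gives pH = pKa = -log(6.72e-04) = 3.17.

pH = pKa = 3.17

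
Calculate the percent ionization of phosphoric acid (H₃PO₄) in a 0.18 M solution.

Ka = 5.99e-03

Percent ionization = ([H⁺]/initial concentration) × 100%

Using Ka equilibrium: x² + Ka×x - Ka×C = 0. Solving: [H⁺] = 2.9977e-02. Percent = (2.9977e-02/0.18) × 100

Percent ionization = 16.7%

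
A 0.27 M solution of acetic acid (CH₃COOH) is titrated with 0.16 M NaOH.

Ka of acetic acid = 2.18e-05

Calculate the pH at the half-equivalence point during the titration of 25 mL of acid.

At half-equivalence [HA] = [A⁻], so Henderson-Hasselbalch gives pH = pKa = -log(2.18e-05) = 4.66.

pH = pKa = 4.66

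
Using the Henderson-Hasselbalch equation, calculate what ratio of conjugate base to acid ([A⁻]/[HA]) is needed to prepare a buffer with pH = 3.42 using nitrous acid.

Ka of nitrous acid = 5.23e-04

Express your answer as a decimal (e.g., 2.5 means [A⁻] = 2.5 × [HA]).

pKa = -log(5.23e-04) = 3.2815. pH = pKa + log([A⁻]/[HA]), so log([A⁻]/[HA]) = pH − pKa = 3.42 − 3.2815 = 0.1385. [A⁻]/[HA] = 10^(0.1385) = 1.38

[A⁻]/[HA] = 1.38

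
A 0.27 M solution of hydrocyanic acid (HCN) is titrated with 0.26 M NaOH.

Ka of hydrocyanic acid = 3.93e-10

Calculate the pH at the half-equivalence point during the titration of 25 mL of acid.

At half-equivalence [HA] = [A⁻], so Henderson-Hasselbalch gives pH = pKa = -log(3.93e-10) = 9.41.

pH = pKa = 9.41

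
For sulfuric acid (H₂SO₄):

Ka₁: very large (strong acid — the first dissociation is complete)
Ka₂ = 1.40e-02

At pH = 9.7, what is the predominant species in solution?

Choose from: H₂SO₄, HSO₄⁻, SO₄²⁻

The first dissociation is complete, so H₂SO₄ itself is never the predominant species in water; pKa₂ = -log(1.40e-02) = 1.85. For a polyprotic acid the predominant species crosses at each pKa: below pKa_n the protonated form dominates, above it the deprotonated form does. At pH = 9.7, the predominant species is SO₄²⁻.

SO₄²⁻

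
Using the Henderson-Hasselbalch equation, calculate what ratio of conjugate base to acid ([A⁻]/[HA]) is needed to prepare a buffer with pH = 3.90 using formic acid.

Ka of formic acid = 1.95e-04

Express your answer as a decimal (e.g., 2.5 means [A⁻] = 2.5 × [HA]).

pKa = -log(1.95e-04) = 3.7100. pH = pKa + log([A⁻]/[HA]), so log([A⁻]/[HA]) = pH − pKa = 3.90 − 3.7100 = 0.1900. [A⁻]/[HA] = 10^(0.1900) = 1.55

[A⁻]/[HA] = 1.55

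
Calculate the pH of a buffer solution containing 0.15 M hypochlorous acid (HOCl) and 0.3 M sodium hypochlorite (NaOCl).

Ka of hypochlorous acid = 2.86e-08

pKa = -log(2.86e-08) = 7.54. pH = pKa + log([A⁻]/[HA]) = 7.54 + log(0.3/0.15)

pH = 7.84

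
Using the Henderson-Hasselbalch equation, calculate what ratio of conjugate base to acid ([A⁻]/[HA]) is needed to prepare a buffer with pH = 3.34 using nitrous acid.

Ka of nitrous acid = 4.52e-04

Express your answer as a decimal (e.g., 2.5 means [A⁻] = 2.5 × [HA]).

pKa = -log(4.52e-04) = 3.3449. pH = pKa + log([A⁻]/[HA]), so log([A⁻]/[HA]) = pH − pKa = 3.34 − 3.3449 = -0.0049. [A⁻]/[HA] = 10^(-0.0049) = 0.989

[A⁻]/[HA] = 0.989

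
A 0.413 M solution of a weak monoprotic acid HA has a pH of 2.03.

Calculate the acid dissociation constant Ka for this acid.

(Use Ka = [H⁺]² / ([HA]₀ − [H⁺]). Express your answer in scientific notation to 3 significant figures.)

[H⁺] = 10^(−pH) = 10^(−2.03) = 9.333e-03 M. For HA ⇌ H⁺ + A⁻, Ka = [H⁺][A⁻]/[HA] = [H⁺]² / ([HA]₀ − [H⁺]) = (9.333e-03)² / (0.413 − 9.333e-03) = 2.16e-04.

K_a = 2.16e-04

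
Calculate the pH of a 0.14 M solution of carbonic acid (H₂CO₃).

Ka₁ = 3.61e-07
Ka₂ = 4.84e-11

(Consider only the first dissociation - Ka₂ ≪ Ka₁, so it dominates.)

First dissociation dominates. From Ka₁ = [H⁺][HA⁻]/[H₂A], x² + Ka₁·x − Ka₁·C = 0 with C = 0.14 M and Ka₁ = 3.61e-07. Solving: [H⁺] = (−Ka₁ + √(Ka₁² + 4·Ka₁·C)) / 2 = 2.2463e-04 M. pH = -log(2.2463e-04) = 3.65.

pH = 3.65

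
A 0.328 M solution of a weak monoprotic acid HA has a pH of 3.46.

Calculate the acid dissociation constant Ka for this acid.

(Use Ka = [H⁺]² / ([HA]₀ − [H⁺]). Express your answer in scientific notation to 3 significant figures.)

[H⁺] = 10^(−pH) = 10^(−3.46) = 3.467e-04 M. For HA ⇌ H⁺ + A⁻, Ka = [H⁺][A⁻]/[HA] = [H⁺]² / ([HA]₀ − [H⁺]) = (3.467e-04)² / (0.328 − 3.467e-04) = 3.67e-07.

K_a = 3.67e-07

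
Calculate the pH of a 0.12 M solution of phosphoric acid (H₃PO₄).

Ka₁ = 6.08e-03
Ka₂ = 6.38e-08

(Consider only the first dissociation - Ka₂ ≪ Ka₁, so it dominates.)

First dissociation dominates. From Ka₁ = [H⁺][HA⁻]/[H₂A], x² + Ka₁·x − Ka₁·C = 0 with C = 0.12 M and Ka₁ = 6.08e-03. Solving: [H⁺] = (−Ka₁ + √(Ka₁² + 4·Ka₁·C)) / 2 = 2.4142e-02 M. pH = -log(2.4142e-02) = 1.62.

pH = 1.62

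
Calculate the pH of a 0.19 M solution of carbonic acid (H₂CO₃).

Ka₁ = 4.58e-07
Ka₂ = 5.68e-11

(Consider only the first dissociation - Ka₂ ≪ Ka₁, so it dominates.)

First dissociation dominates. From Ka₁ = [H⁺][HA⁻]/[H₂A], x² + Ka₁·x − Ka₁·C = 0 with C = 0.19 M and Ka₁ = 4.58e-07. Solving: [H⁺] = (−Ka₁ + √(Ka₁² + 4·Ka₁·C)) / 2 = 2.9476e-04 M. pH = -log(2.9476e-04) = 3.53.

pH = 3.53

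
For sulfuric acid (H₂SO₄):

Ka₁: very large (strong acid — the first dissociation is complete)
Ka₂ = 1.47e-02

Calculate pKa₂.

pKa₂ = -log(Ka₂) = -log(1.47e-02) = 1.83.

pK_{a2} = 1.83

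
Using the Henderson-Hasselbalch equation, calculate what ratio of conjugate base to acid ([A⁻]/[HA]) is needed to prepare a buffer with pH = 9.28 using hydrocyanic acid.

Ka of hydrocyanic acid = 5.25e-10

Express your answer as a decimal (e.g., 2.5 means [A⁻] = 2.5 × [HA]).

pKa = -log(5.25e-10) = 9.2798. pH = pKa + log([A⁻]/[HA]), so log([A⁻]/[HA]) = pH − pKa = 9.28 − 9.2798 = 0.0002. [A⁻]/[HA] = 10^(0.0002) = 1.00

[A⁻]/[HA] = 1.00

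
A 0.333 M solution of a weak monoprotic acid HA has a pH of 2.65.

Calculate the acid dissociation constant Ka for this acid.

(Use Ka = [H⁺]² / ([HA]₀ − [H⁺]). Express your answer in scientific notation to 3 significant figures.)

[H⁺] = 10^(−pH) = 10^(−2.65) = 2.239e-03 M. For HA ⇌ H⁺ + A⁻, Ka = [H⁺][A⁻]/[HA] = [H⁺]² / ([HA]₀ − [H⁺]) = (2.239e-03)² / (0.333 − 2.239e-03) = 1.52e-05.

K_a = 1.52e-05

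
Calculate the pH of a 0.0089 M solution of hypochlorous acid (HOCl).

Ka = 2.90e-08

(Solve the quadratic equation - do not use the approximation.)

x² + Ka×x - Ka×C = 0. Using quadratic formula: [H⁺] = 1.6051e-05

pH = 4.79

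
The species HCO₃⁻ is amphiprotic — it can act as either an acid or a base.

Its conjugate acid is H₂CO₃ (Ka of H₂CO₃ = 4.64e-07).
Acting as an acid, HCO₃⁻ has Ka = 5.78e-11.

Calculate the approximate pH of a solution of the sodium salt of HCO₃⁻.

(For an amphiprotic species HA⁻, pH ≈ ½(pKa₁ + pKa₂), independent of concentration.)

pKa₁ = -log(4.64e-07) = 6.33; pKa₂ = -log(5.78e-11) = 10.24. For an amphiprotic species, pH ≈ ½(pKa₁ + pKa₂) = ½(6.33 + 10.24) = 8.29.

pH = 8.29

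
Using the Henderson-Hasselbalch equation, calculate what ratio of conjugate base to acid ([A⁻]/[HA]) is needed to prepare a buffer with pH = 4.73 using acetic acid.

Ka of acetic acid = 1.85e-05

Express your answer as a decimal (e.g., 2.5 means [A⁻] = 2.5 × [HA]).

pKa = -log(1.85e-05) = 4.7328. pH = pKa + log([A⁻]/[HA]), so log([A⁻]/[HA]) = pH − pKa = 4.73 − 4.7328 = -0.0028. [A⁻]/[HA] = 10^(-0.0028) = 0.994

[A⁻]/[HA] = 0.994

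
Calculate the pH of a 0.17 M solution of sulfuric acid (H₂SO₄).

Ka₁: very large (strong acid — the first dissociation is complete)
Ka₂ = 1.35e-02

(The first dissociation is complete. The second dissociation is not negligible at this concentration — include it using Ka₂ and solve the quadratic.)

First dissociation is complete: [H⁺]₀ = [HSO₄⁻]₀ = C = 0.17 M. Second dissociation HSO₄⁻ ⇌ H⁺ + SO₄²⁻: let x = [SO₄²⁻]. Ka₂ = (C + x)·x / (C − x) = 1.35e-02 → x² + (C + Ka₂)·x − Ka₂·C = 0 → x² + 0.18350·x − 2.295e-03 = 0. x = (−0.18350 + √(0.18350² + 4 × 2.295e-03)) / 2 = 1.1754e-02 M. [H⁺] = C + x = 0.17 + 1.1754e-02 = 1.8175e-01 M. pH = -log(1.8175e-01) = 0.74.

pH = 0.74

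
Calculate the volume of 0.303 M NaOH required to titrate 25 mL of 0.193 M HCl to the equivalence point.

At equivalence: moles acid = moles base. moles HCl = 0.193 × 25/1000 = 0.004825 mol. V_base = moles / 0.303 × 1000 = 15.9 mL.

V_{base} = 15.9 mL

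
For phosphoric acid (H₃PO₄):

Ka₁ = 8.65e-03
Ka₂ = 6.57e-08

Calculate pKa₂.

pKa₂ = -log(Ka₂) = -log(6.57e-08) = 7.18.

pK_{a2} = 7.18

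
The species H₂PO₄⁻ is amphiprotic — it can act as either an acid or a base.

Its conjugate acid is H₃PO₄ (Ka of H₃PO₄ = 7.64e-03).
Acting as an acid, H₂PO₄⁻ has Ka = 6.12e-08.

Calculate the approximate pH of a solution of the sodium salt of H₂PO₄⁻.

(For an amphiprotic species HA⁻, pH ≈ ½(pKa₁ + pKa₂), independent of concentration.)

pKa₁ = -log(7.64e-03) = 2.12; pKa₂ = -log(6.12e-08) = 7.21. For an amphiprotic species, pH ≈ ½(pKa₁ + pKa₂) = ½(2.12 + 7.21) = 4.67.

pH = 4.67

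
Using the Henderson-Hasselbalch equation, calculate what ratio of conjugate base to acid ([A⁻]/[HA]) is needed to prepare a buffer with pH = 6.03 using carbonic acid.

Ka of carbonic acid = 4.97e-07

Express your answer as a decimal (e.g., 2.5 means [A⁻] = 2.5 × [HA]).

pKa = -log(4.97e-07) = 6.3036. pH = pKa + log([A⁻]/[HA]), so log([A⁻]/[HA]) = pH − pKa = 6.03 − 6.3036 = -0.2736. [A⁻]/[HA] = 10^(-0.2736) = 0.533

[A⁻]/[HA] = 0.533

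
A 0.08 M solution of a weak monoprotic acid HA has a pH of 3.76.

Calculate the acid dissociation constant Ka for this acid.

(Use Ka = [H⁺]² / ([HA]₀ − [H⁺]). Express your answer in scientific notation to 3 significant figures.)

[H⁺] = 10^(−pH) = 10^(−3.76) = 1.738e-04 M. For HA ⇌ H⁺ + A⁻, Ka = [H⁺][A⁻]/[HA] = [H⁺]² / ([HA]₀ − [H⁺]) = (1.738e-04)² / (0.08 − 1.738e-04) = 3.78e-07.

K_a = 3.78e-07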